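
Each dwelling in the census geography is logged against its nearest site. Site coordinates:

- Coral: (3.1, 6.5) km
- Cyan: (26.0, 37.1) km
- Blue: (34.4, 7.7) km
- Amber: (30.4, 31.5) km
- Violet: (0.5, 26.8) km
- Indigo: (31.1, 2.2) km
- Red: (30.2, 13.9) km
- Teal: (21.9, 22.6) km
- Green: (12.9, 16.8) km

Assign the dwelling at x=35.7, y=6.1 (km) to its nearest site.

Squared distances to each site:
Coral: 1062.920; Cyan: 1055.090; Blue: 4.250; Amber: 673.250; Violet: 1667.530; Indigo: 36.370; Red: 91.090; Teal: 462.690; Green: 634.330.
Minimum at Blue.

Blue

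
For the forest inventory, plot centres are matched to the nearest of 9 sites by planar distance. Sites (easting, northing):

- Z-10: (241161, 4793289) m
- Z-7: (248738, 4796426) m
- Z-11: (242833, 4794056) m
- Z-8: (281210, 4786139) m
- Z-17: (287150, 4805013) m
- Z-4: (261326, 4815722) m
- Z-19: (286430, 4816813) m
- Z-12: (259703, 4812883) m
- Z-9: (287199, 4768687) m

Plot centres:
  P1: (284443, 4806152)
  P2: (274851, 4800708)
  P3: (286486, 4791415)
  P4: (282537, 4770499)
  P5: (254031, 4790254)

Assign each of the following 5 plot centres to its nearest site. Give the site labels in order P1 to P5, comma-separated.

P1 → Z-17 (d²=8625170.00)
P2 → Z-17 (d²=169798426.00)
P3 → Z-8 (d²=55672352.00)
P4 → Z-9 (d²=25017588.00)
P5 → Z-7 (d²=66109433.00)

Z-17, Z-17, Z-8, Z-9, Z-7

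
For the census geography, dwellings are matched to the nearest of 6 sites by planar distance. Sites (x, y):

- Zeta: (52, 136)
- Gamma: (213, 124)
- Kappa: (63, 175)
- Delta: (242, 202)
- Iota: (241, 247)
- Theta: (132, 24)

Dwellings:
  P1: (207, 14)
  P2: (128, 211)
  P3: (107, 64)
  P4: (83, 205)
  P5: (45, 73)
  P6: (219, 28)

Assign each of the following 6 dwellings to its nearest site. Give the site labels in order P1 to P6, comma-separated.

Theta, Kappa, Theta, Kappa, Zeta, Theta

P1 → Theta (d²=5725.00)
P2 → Kappa (d²=5521.00)
P3 → Theta (d²=2225.00)
P4 → Kappa (d²=1300.00)
P5 → Zeta (d²=4018.00)
P6 → Theta (d²=7585.00)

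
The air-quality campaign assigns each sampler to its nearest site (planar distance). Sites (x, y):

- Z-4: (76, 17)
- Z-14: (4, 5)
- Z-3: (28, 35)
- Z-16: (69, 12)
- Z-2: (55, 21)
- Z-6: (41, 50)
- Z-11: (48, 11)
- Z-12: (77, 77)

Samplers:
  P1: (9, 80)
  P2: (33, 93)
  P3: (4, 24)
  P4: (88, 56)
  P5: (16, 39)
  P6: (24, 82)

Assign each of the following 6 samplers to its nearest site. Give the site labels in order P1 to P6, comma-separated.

P1 → Z-6 (d²=1924.00)
P2 → Z-6 (d²=1913.00)
P3 → Z-14 (d²=361.00)
P4 → Z-12 (d²=562.00)
P5 → Z-3 (d²=160.00)
P6 → Z-6 (d²=1313.00)

Z-6, Z-6, Z-14, Z-12, Z-3, Z-6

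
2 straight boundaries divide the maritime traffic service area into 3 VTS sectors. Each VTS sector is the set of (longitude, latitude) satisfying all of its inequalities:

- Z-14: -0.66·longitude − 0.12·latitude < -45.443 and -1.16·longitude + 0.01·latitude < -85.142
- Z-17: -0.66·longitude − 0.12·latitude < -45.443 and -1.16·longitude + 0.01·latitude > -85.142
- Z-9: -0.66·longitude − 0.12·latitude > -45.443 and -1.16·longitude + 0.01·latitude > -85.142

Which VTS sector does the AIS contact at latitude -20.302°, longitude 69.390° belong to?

-0.66·69.390 − 0.12·-20.302 = -43.361, which is > -45.443
-1.16·69.390 + 0.01·-20.302 = -80.695, which is > -85.142
This sign pattern matches Z-9.

Z-9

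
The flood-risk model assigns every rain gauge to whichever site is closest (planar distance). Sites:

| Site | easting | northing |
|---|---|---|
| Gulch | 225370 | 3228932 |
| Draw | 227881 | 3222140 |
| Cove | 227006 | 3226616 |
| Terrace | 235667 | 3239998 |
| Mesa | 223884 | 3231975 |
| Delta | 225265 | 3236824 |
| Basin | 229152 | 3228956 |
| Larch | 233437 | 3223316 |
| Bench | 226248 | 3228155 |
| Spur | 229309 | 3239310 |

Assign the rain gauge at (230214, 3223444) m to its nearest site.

Draw

Squared distances to each site:
Gulch: 53582480.000; Draw: 7143305.000; Cove: 20352848.000; Terrace: 303770125.000; Mesa: 112846861.000; Delta: 203517001.000; Basin: 31509988.000; Larch: 10404113.000; Bench: 37922677.000; Spur: 252548981.000.
Minimum at Draw.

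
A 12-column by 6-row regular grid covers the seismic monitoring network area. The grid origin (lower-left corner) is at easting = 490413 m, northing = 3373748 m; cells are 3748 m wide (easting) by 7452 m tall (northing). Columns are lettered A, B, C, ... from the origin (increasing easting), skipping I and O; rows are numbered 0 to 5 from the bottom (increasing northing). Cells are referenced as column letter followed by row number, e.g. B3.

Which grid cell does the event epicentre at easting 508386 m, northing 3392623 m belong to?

E2

Column index: ⌊(508386 − 490413) / 3748⌋ = ⌊4.795⌋ = 4 → column E
Row offset from origin: ⌊(3392623 − 3373748) / 7452⌋ = ⌊2.533⌋ = 2 → row 2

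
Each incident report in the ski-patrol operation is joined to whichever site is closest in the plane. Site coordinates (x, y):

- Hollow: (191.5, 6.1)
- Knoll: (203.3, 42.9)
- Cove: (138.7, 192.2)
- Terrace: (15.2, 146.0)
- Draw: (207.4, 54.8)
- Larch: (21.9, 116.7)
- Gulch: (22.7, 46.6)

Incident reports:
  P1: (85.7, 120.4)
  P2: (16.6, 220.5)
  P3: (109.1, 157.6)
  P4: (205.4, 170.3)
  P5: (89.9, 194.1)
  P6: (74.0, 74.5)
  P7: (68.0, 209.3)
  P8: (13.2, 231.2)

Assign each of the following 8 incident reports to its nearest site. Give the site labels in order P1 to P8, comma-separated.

P1 → Larch (d²=4084.13)
P2 → Terrace (d²=5552.21)
P3 → Cove (d²=2073.32)
P4 → Cove (d²=4928.50)
P5 → Cove (d²=2385.05)
P6 → Gulch (d²=3410.10)
P7 → Cove (d²=5290.90)
P8 → Terrace (d²=7263.04)

Larch, Terrace, Cove, Cove, Cove, Gulch, Cove, Terrace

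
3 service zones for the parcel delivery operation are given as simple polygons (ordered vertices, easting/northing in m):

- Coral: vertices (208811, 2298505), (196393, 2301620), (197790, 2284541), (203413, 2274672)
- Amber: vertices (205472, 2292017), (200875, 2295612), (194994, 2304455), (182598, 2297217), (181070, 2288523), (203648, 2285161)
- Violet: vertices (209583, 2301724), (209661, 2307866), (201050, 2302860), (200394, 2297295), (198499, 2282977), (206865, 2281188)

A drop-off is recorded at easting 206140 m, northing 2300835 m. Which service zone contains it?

Violet

Cast a ray rightward from (206140, 2300835). For each polygon, the edges (by vertex number in listed order) whose endpoints lie on opposite sides of northing = 2300835, where each meets that height, and whether that is right or left of the point:
Coral: 1–2 at easting≈199522.4 (left), 2–3 at easting≈196457.2 (left) → 0 crossings.
Amber: 2–3 at easting≈197401.5 (left), 3–4 at easting≈188794.3 (left) → 0 crossings.
Violet: 3–4 at easting≈200811.3 (left), 6–1 at easting≈209465.3 (right) → 1 crossing.
Only Violet has an odd count, so the point is inside Violet.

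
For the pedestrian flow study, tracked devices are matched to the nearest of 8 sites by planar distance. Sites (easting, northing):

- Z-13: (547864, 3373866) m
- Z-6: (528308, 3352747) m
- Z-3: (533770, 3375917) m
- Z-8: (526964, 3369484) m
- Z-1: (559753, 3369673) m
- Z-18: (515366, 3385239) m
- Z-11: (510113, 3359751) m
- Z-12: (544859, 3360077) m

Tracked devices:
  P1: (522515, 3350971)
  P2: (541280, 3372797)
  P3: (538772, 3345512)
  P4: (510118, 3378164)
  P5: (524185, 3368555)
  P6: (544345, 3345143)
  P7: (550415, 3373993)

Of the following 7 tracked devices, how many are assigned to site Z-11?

0

P1 → Z-6
P2 → Z-13
P3 → Z-6
P4 → Z-18
P5 → Z-8
P6 → Z-12
P7 → Z-13
0 of the 7 go to Z-11.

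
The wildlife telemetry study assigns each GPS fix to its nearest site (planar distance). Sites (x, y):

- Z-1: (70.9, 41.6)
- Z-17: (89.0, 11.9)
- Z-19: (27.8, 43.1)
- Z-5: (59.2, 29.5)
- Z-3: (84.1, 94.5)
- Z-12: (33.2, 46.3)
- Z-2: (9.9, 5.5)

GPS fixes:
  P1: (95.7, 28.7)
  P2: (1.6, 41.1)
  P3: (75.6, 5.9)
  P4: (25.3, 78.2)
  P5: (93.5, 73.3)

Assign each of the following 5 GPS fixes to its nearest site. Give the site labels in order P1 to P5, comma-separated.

P1 → Z-17 (d²=327.13)
P2 → Z-19 (d²=690.44)
P3 → Z-17 (d²=215.56)
P4 → Z-12 (d²=1080.02)
P5 → Z-3 (d²=537.80)

Z-17, Z-19, Z-17, Z-12, Z-3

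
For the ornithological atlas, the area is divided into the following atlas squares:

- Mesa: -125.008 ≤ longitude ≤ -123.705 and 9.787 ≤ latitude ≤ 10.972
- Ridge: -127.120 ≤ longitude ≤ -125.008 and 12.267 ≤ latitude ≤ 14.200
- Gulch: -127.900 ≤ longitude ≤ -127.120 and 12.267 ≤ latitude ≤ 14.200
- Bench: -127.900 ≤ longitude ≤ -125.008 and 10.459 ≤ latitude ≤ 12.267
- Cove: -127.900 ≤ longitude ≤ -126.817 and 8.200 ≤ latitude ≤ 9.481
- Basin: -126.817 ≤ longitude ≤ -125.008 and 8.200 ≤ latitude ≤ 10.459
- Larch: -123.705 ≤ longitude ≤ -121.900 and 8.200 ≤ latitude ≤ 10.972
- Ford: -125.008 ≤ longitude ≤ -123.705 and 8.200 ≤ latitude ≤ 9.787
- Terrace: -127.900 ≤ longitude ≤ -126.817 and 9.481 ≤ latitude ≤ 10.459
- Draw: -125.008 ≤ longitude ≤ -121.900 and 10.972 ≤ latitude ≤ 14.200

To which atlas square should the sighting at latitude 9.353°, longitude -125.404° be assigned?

The point has longitude = -125.404 and latitude = 9.353.
Only Basin satisfies -126.817 ≤ longitude ≤ -125.008 and 8.200 ≤ latitude ≤ 10.459.

Basin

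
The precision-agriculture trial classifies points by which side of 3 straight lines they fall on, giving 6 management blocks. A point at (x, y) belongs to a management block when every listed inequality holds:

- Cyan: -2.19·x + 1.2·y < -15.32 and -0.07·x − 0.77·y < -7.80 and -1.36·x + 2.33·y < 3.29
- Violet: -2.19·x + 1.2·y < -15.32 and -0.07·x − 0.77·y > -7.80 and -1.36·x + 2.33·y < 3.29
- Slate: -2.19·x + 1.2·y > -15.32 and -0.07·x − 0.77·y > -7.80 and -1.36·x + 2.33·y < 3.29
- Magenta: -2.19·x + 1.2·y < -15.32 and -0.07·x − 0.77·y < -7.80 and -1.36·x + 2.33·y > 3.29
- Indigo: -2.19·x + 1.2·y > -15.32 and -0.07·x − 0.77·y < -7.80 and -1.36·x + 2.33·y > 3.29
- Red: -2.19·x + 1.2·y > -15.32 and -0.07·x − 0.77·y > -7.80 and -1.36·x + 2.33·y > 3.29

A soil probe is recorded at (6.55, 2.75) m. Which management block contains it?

Slate

-2.19·6.55 + 1.2·2.75 = -11.044, which is > -15.32
-0.07·6.55 − 0.77·2.75 = -2.576, which is > -7.80
-1.36·6.55 + 2.33·2.75 = -2.501, which is < 3.29
This sign pattern matches Slate.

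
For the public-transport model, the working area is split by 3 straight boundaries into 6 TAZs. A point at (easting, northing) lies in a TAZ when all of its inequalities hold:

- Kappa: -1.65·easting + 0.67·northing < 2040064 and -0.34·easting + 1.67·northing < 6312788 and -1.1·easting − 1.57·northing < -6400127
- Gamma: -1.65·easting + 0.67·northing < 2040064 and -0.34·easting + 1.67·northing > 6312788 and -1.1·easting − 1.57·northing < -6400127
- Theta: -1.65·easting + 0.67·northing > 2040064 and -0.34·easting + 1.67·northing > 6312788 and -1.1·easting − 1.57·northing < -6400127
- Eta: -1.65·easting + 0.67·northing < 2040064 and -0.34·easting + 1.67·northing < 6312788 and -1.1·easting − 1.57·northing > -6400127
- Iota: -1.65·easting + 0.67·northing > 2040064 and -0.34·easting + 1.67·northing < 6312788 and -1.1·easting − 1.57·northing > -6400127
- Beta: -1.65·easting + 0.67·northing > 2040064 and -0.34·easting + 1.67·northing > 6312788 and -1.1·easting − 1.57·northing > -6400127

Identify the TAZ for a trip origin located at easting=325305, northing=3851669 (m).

-1.65·325305 + 0.67·3851669 = 2043864.980, which is > 2040064
-0.34·325305 + 1.67·3851669 = 6321683.530, which is > 6312788
-1.1·325305 − 1.57·3851669 = -6404955.830, which is < -6400127
This sign pattern matches Theta.

Theta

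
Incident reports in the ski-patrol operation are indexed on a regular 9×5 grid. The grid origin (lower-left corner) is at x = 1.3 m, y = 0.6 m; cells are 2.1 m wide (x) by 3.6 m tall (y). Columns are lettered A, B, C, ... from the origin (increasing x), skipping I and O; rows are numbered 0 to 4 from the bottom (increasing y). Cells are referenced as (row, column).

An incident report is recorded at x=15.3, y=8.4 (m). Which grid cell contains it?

(2, G)

Column index: ⌊(15.3 − 1.3) / 2.1⌋ = ⌊6.667⌋ = 6 → column G
Row offset from origin: ⌊(8.4 − 0.6) / 3.6⌋ = ⌊2.167⌋ = 2 → row 2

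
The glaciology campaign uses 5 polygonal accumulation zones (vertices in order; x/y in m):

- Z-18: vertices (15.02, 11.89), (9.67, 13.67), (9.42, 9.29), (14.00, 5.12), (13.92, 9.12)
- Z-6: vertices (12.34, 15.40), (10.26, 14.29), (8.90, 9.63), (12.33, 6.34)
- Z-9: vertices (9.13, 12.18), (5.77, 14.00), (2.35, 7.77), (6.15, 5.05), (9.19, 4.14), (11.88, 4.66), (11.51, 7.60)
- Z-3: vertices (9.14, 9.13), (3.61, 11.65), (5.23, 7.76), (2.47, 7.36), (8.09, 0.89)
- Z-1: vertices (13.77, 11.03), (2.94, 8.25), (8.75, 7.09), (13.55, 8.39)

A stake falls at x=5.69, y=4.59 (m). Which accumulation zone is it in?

Cast a ray rightward from (5.69, 4.59). For each polygon, the edges (by vertex number in listed order) whose endpoints lie on opposite sides of y = 4.59, where each meets that height, and whether that is right or left of the point:
Z-18: no edge straddles that height → 0 crossings.
Z-6: no edge straddles that height → 0 crossings.
Z-9: 4–5 at x≈7.687 (right), 5–6 at x≈11.518 (right) → 2 crossings.
Z-3: 4–5 at x≈4.876 (left), 5–1 at x≈8.561 (right) → 1 crossing.
Z-1: no edge straddles that height → 0 crossings.
Only Z-3 has an odd count, so the point is inside Z-3.

Z-3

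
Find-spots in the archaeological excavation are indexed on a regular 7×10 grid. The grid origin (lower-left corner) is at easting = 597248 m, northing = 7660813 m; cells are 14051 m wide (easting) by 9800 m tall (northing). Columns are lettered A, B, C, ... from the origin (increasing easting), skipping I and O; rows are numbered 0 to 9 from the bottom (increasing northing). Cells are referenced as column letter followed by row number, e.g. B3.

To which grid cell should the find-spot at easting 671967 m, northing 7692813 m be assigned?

F3

Column index: ⌊(671967 − 597248) / 14051⌋ = ⌊5.318⌋ = 5 → column F
Row offset from origin: ⌊(7692813 − 7660813) / 9800⌋ = ⌊3.265⌋ = 3 → row 3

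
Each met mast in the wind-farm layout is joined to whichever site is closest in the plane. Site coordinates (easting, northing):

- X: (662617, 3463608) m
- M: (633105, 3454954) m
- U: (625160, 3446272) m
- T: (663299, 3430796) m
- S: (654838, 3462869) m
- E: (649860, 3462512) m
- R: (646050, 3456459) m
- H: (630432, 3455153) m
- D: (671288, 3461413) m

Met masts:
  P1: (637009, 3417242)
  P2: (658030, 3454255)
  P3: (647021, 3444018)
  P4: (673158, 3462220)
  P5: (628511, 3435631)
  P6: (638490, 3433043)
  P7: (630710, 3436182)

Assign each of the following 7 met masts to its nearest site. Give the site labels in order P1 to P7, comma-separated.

P1 → T (d²=874875016.00)
P2 → S (d²=84389860.00)
P3 → R (d²=155721322.00)
P4 → D (d²=4148149.00)
P5 → U (d²=124460082.00)
P6 → U (d²=352695341.00)
P7 → U (d²=132610600.00)

T, S, R, D, U, U, U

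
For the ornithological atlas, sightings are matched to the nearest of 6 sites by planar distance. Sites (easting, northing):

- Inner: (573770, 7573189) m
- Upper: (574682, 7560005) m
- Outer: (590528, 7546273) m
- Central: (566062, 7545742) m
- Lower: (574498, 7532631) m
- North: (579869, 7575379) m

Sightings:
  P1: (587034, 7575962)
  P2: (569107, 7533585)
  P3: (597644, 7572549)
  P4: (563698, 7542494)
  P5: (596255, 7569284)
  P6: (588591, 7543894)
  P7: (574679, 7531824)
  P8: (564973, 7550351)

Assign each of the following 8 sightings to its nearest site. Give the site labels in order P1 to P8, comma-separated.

P1 → North (d²=51677114.00)
P2 → Lower (d²=29972997.00)
P3 → North (d²=323959525.00)
P4 → Central (d²=16138000.00)
P5 → North (d²=305650021.00)
P6 → Outer (d²=9411610.00)
P7 → Lower (d²=684010.00)
P8 → Central (d²=22428802.00)

North, Lower, North, Central, North, Outer, Lower, Central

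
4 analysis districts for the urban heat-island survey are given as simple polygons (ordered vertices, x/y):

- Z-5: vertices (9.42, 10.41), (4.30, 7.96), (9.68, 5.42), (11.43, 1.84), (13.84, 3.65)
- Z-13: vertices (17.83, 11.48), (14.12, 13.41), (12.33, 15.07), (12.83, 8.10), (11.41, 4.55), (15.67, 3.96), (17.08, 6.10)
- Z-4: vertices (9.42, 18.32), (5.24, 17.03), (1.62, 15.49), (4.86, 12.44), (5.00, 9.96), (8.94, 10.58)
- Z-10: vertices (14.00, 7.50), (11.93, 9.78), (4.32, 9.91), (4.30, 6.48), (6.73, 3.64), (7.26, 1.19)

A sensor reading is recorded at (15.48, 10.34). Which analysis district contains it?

Z-13

Cast a ray rightward from (15.48, 10.34). For each polygon, the edges (by vertex number in listed order) whose endpoints lie on opposite sides of y = 10.34, where each meets that height, and whether that is right or left of the point:
Z-5: 1–2 at x≈9.274 (left), 5–1 at x≈9.466 (left) → 0 crossings.
Z-13: 3–4 at x≈12.669 (left), 7–1 at x≈17.671 (right) → 1 crossing.
Z-4: 4–5 at x≈4.979 (left), 5–6 at x≈7.415 (left) → 0 crossings.
Z-10: no edge straddles that height → 0 crossings.
Only Z-13 has an odd count, so the point is inside Z-13.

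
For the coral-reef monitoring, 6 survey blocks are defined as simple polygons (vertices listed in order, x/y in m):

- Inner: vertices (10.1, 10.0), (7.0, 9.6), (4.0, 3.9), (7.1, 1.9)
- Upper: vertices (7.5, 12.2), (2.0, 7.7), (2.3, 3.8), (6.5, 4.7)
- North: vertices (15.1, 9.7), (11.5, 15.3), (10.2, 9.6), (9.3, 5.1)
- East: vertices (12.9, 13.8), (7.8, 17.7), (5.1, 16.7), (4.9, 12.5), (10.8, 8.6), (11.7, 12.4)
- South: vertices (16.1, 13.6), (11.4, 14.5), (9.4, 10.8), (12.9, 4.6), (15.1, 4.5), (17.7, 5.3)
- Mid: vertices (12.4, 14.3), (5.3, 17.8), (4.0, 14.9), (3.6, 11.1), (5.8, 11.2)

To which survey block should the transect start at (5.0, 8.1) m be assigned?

Upper

Cast a ray rightward from (5.0, 8.1). For each polygon, the edges (by vertex number in listed order) whose endpoints lie on opposite sides of y = 8.1, where each meets that height, and whether that is right or left of the point:
Inner: 2–3 at x≈6.21 (right), 4–1 at x≈9.40 (right) → 2 crossings.
Upper: 1–2 at x≈2.49 (left), 4–1 at x≈6.95 (right) → 1 crossing.
North: 3–4 at x≈9.90 (right), 4–1 at x≈13.08 (right) → 2 crossings.
East: no edge straddles that height → 0 crossings.
South: 3–4 at x≈10.92 (right), 6–1 at x≈17.16 (right) → 2 crossings.
Mid: no edge straddles that height → 0 crossings.
Only Upper has an odd count, so the point is inside Upper.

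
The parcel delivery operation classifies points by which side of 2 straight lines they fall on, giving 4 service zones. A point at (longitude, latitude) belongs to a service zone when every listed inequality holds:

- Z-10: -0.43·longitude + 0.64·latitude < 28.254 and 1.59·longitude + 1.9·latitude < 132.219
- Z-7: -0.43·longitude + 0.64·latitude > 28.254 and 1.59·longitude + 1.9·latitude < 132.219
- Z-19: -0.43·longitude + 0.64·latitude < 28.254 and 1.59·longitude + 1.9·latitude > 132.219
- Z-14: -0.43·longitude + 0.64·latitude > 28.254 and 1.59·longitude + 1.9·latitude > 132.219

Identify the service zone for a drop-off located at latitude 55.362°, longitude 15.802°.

Z-7

-0.43·15.802 + 0.64·55.362 = 28.637, which is > 28.254
1.59·15.802 + 1.9·55.362 = 130.313, which is < 132.219
This sign pattern matches Z-7.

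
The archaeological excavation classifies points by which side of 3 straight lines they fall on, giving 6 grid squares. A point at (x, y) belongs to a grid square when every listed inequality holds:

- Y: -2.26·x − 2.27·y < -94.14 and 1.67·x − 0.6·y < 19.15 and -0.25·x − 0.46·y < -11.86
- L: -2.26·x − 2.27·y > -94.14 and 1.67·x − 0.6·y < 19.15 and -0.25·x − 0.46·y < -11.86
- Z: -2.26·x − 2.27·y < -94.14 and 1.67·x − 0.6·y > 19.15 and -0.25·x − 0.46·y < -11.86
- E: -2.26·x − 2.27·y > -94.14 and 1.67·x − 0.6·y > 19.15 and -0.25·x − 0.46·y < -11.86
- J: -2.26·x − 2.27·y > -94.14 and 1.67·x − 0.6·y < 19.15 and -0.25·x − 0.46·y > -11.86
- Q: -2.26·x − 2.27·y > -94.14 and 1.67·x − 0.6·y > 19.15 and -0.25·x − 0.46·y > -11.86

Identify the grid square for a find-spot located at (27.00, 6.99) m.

-2.26·27.00 − 2.27·6.99 = -76.887, which is > -94.14
1.67·27.00 − 0.6·6.99 = 40.896, which is > 19.15
-0.25·27.00 − 0.46·6.99 = -9.965, which is > -11.86
This sign pattern matches Q.

Q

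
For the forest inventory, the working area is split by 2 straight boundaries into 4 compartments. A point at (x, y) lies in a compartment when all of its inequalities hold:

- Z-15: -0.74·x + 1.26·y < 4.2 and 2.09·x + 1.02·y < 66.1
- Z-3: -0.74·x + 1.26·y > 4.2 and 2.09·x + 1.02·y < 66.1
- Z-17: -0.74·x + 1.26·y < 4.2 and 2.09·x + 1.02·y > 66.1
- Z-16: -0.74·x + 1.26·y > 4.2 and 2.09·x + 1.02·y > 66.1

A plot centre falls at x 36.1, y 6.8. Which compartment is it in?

-0.74·36.1 + 1.26·6.8 = -18.146, which is < 4.2
2.09·36.1 + 1.02·6.8 = 82.385, which is > 66.1
This sign pattern matches Z-17.

Z-17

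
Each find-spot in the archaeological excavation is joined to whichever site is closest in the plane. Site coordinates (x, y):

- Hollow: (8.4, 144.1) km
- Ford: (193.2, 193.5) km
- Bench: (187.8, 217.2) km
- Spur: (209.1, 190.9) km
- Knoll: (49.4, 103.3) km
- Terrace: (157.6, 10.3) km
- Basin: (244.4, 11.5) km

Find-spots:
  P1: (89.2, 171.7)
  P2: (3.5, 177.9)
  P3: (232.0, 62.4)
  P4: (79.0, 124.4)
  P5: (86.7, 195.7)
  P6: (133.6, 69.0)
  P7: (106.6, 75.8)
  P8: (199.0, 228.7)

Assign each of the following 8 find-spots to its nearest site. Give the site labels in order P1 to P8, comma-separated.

P1 → Knoll (d²=6262.60)
P2 → Hollow (d²=1166.45)
P3 → Basin (d²=2744.57)
P4 → Knoll (d²=1321.37)
P5 → Hollow (d²=8793.45)
P6 → Terrace (d²=4021.69)
P7 → Knoll (d²=4028.09)
P8 → Bench (d²=257.69)

Knoll, Hollow, Basin, Knoll, Hollow, Terrace, Knoll, Bench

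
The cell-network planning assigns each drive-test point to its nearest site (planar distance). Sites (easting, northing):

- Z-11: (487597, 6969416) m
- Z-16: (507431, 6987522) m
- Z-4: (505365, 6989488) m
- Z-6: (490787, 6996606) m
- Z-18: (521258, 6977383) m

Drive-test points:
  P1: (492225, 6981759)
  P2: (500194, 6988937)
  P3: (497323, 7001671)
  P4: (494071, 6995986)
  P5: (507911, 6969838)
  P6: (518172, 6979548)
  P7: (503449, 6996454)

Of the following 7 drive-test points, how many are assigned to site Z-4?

2

P1 → Z-11
P2 → Z-4
P3 → Z-6
P4 → Z-6
P5 → Z-18
P6 → Z-18
P7 → Z-4
2 of the 7 go to Z-4.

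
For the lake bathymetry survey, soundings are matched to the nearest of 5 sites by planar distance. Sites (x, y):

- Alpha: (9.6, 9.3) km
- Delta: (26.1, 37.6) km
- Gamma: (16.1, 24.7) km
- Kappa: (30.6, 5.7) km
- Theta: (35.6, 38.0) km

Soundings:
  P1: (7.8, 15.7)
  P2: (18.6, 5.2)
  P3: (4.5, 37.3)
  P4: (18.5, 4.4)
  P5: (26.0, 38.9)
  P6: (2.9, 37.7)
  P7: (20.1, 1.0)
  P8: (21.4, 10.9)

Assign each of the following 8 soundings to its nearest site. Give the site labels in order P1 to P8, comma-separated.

Alpha, Alpha, Gamma, Alpha, Delta, Gamma, Kappa, Kappa

P1 → Alpha (d²=44.20)
P2 → Alpha (d²=97.81)
P3 → Gamma (d²=293.32)
P4 → Alpha (d²=103.22)
P5 → Delta (d²=1.70)
P6 → Gamma (d²=343.24)
P7 → Kappa (d²=132.34)
P8 → Kappa (d²=111.68)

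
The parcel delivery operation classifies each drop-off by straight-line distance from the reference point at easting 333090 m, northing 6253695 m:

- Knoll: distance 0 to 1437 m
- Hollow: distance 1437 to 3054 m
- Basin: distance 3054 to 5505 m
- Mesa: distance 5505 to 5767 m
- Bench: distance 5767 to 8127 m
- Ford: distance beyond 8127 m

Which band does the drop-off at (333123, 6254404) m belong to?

Knoll

Distance = √((333123−333090)² + (6254404−6253695)²) = √(1089.000 + 502681.000) = 709.768 m.
0 ≤ 709.768 < 1437 → Knoll.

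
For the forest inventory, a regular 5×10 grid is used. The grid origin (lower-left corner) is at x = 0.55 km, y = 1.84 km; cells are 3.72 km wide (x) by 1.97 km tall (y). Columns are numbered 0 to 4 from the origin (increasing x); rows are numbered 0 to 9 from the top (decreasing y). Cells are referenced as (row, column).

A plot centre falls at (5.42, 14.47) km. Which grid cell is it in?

(3, 1)

Column index: ⌊(5.42 − 0.55) / 3.72⌋ = ⌊1.309⌋ = 1
Row offset from origin: ⌊(14.47 − 1.84) / 1.97⌋ = ⌊6.411⌋ = 6 → row 3 (counted from top)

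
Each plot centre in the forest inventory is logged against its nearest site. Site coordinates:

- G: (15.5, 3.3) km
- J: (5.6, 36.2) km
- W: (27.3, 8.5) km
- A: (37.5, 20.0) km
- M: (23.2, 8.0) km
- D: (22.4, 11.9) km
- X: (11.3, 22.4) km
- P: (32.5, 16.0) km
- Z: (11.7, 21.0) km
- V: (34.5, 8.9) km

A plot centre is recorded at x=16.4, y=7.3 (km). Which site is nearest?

Squared distances to each site:
G: 16.810; J: 951.850; W: 120.250; A: 606.500; M: 46.730; D: 57.160; X: 254.020; P: 334.900; Z: 209.780; V: 330.170.
Minimum at G.

G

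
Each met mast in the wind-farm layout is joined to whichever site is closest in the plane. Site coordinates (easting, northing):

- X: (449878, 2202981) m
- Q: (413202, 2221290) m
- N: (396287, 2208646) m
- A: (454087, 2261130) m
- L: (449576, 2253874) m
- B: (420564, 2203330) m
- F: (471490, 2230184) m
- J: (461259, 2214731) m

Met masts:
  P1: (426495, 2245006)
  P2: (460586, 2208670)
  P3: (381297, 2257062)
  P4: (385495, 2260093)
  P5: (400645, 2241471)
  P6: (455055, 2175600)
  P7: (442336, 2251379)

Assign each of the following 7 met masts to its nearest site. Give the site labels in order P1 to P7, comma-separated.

P1 → L (d²=611373985.00)
P2 → J (d²=37188650.00)
P3 → Q (d²=2297565009.00)
P4 → Q (d²=2273350658.00)
P5 → Q (d²=564951010.00)
P6 → X (d²=776520490.00)
P7 → L (d²=58642625.00)

L, J, Q, Q, Q, X, L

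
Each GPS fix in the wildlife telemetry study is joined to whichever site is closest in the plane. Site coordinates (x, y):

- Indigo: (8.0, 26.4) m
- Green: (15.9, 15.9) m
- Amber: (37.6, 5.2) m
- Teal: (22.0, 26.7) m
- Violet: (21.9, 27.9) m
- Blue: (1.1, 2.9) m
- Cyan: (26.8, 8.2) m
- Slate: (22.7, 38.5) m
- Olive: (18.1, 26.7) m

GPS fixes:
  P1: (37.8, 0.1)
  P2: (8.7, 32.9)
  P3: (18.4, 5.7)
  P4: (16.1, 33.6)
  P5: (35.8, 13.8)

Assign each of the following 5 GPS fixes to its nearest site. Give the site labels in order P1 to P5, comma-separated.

Amber, Indigo, Cyan, Olive, Amber

P1 → Amber (d²=26.05)
P2 → Indigo (d²=42.74)
P3 → Cyan (d²=76.81)
P4 → Olive (d²=51.61)
P5 → Amber (d²=77.20)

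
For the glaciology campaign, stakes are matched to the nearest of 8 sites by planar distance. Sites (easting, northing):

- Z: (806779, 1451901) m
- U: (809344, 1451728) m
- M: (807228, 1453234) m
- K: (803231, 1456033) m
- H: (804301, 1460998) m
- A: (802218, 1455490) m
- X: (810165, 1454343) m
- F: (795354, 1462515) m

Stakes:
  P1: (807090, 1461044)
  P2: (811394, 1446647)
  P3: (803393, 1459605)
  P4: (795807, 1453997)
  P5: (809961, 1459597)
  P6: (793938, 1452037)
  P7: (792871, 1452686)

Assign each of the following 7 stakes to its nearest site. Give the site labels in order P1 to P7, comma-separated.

H, U, H, A, X, A, A

P1 → H (d²=7780637.00)
P2 → U (d²=30019061.00)
P3 → H (d²=2764913.00)
P4 → A (d²=43329970.00)
P5 → X (d²=27646132.00)
P6 → A (d²=80481609.00)
P7 → A (d²=95228825.00)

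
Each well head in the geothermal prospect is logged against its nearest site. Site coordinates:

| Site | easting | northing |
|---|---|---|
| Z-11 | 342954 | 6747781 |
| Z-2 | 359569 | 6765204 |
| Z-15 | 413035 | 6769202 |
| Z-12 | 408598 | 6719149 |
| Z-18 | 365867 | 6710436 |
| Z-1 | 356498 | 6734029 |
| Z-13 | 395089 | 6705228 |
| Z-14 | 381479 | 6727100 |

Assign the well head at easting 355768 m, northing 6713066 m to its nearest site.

Z-18

Squared distances to each site:
Z-11: 1369329821.000; Z-2: 2732818645.000; Z-15: 6430759785.000; Z-12: 2828011789.000; Z-18: 108906701.000; Z-1: 439980269.000; Z-13: 1607575285.000; Z-14: 858008677.000.
Minimum at Z-18.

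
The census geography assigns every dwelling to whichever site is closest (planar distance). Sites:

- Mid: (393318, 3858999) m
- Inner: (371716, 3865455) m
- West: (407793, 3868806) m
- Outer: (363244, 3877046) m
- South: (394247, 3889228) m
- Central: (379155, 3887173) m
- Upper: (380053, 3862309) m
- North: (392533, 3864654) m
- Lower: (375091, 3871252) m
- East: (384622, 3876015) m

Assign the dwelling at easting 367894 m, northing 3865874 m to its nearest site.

Squared distances to each site:
Mid: 693645401.000; Inner: 14783245.000; West: 1600526825.000; Outer: 146436084.000; South: 1239889925.000; Central: 580457522.000; Upper: 160550506.000; North: 608568721.000; Lower: 80719693.000; East: 382665865.000.
Minimum at Inner.

Inner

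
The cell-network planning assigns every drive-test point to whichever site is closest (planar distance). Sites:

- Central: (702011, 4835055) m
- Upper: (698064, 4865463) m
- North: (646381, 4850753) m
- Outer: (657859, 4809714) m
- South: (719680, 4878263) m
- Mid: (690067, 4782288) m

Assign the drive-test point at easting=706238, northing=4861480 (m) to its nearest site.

Squared distances to each site:
Central: 716148154.000; Upper: 82678565.000; North: 3697928978.000; Outer: 5020246397.000; South: 462356453.000; Mid: 6532874105.000.
Minimum at Upper.

Upper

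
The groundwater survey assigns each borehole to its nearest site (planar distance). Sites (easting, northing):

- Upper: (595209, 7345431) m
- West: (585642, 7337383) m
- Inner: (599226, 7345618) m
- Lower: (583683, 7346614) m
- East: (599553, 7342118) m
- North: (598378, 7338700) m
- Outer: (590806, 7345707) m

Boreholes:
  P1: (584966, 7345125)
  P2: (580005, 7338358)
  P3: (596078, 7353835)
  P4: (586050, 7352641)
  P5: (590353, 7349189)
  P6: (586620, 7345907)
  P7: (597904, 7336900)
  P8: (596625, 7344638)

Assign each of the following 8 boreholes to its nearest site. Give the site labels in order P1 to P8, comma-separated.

Lower, West, Upper, Lower, Outer, Lower, North, Upper

P1 → Lower (d²=3863210.00)
P2 → West (d²=32726394.00)
P3 → Upper (d²=71382377.00)
P4 → Lower (d²=41927418.00)
P5 → Outer (d²=12329533.00)
P6 → Lower (d²=9125818.00)
P7 → North (d²=3464676.00)
P8 → Upper (d²=2633905.00)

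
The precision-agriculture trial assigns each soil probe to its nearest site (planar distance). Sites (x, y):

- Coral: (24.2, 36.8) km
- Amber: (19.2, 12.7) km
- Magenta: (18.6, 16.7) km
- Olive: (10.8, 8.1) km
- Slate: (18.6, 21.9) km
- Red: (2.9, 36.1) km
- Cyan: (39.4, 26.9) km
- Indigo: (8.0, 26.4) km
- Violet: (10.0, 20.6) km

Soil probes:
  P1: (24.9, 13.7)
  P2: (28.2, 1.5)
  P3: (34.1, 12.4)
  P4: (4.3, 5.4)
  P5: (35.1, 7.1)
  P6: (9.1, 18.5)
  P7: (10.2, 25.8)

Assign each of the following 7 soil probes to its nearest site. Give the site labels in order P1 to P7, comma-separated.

Amber, Amber, Amber, Olive, Amber, Violet, Indigo

P1 → Amber (d²=33.49)
P2 → Amber (d²=206.44)
P3 → Amber (d²=222.10)
P4 → Olive (d²=49.54)
P5 → Amber (d²=284.17)
P6 → Violet (d²=5.22)
P7 → Indigo (d²=5.20)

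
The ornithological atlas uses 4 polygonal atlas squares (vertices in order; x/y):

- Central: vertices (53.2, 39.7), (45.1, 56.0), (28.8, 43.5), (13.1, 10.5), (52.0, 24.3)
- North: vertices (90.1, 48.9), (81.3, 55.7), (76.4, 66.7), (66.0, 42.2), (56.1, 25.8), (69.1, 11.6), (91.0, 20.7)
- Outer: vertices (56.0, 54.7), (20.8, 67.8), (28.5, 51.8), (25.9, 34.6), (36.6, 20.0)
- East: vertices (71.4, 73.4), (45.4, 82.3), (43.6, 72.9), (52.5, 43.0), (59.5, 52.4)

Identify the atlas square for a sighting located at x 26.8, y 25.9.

Central

Cast a ray rightward from (26.8, 25.9). For each polygon, the edges (by vertex number in listed order) whose endpoints lie on opposite sides of y = 25.9, where each meets that height, and whether that is right or left of the point:
Central: 3–4 at x≈20.43 (left), 5–1 at x≈52.12 (right) → 1 crossing.
North: 4–5 at x≈56.16 (right), 7–1 at x≈90.83 (right) → 2 crossings.
Outer: 4–5 at x≈32.28 (right), 5–1 at x≈39.90 (right) → 2 crossings.
East: no edge straddles that height → 0 crossings.
Only Central has an odd count, so the point is inside Central.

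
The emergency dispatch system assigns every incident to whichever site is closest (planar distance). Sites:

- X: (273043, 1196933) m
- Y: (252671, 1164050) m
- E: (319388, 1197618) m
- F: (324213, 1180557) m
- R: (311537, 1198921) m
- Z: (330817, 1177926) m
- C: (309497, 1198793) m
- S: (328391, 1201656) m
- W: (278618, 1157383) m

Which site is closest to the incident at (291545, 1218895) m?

Squared distances to each site:
X: 824653448.000; Y: 4519161901.000; E: 1227943378.000; F: 2537000468.000; R: 798640740.000; Z: 3220748945.000; C: 726364708.000; S: 1654810837.000; W: 3950833473.000.
Minimum at C.

C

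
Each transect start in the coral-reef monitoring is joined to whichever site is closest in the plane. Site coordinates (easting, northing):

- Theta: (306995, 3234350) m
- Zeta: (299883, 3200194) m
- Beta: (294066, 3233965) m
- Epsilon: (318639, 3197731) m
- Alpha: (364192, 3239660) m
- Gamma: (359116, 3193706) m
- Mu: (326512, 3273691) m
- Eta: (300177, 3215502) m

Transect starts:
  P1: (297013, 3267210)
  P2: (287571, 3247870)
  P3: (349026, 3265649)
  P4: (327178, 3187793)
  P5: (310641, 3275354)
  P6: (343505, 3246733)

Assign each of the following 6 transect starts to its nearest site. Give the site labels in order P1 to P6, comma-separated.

P1 → Mu (d²=912194362.00)
P2 → Beta (d²=235534050.00)
P3 → Mu (d²=571553960.00)
P4 → Epsilon (d²=171678365.00)
P5 → Mu (d²=254654210.00)
P6 → Alpha (d²=477979298.00)

Mu, Beta, Mu, Epsilon, Mu, Alpha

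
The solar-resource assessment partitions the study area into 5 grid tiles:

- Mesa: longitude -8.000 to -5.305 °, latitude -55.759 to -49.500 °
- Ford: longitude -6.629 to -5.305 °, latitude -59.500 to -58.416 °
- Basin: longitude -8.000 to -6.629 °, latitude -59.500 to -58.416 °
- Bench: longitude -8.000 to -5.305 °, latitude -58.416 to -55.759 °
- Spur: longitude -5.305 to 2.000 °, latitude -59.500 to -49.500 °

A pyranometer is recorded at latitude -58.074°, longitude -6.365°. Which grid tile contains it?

Bench

The point has longitude = -6.365 and latitude = -58.074.
Only Bench satisfies -8.000 ≤ longitude ≤ -5.305 and -58.416 ≤ latitude ≤ -55.759.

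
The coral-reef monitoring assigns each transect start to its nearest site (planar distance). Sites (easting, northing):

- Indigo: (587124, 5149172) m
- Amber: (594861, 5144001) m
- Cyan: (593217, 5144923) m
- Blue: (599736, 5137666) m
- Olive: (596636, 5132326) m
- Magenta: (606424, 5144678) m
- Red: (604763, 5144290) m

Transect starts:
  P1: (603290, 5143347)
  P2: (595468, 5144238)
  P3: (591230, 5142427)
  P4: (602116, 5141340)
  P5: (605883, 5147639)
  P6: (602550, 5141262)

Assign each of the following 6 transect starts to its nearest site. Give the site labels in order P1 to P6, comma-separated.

Red, Amber, Cyan, Red, Magenta, Red

P1 → Red (d²=3058978.00)
P2 → Amber (d²=424618.00)
P3 → Cyan (d²=10178185.00)
P4 → Red (d²=15709109.00)
P5 → Magenta (d²=9060202.00)
P6 → Red (d²=14066153.00)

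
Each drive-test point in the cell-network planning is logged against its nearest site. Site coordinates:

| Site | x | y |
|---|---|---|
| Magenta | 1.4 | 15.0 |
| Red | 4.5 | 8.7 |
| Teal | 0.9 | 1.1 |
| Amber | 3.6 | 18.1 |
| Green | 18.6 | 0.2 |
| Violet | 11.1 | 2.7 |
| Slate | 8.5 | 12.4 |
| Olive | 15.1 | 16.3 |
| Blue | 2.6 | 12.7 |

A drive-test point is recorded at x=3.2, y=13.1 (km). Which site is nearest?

Blue

Squared distances to each site:
Magenta: 6.850; Red: 21.050; Teal: 149.290; Amber: 25.160; Green: 403.570; Violet: 170.570; Slate: 28.580; Olive: 151.850; Blue: 0.520.
Minimum at Blue.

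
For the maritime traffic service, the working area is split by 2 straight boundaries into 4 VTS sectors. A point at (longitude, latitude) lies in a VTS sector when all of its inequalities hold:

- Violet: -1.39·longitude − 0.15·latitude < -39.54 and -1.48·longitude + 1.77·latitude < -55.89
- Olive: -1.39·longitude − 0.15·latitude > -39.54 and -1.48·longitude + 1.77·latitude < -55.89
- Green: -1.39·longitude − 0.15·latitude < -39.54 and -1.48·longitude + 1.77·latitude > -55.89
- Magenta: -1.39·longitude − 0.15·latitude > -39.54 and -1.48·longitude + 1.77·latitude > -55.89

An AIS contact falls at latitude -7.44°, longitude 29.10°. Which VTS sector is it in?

Olive

-1.39·29.10 − 0.15·-7.44 = -39.333, which is > -39.54
-1.48·29.10 + 1.77·-7.44 = -56.237, which is < -55.89
This sign pattern matches Olive.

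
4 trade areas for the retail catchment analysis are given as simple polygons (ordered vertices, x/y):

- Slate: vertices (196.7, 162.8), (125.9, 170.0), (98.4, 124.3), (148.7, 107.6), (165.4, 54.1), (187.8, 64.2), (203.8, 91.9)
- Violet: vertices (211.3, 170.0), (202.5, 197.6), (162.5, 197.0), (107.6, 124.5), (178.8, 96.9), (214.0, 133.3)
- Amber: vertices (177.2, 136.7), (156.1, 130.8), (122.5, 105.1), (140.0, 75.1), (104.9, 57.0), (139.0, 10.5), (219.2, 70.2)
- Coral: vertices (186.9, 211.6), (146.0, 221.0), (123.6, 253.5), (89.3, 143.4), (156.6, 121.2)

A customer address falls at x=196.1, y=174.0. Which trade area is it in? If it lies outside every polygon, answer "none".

Cast a ray rightward from (196.1, 174.0). For each polygon, the edges (by vertex number in listed order) whose endpoints lie on opposite sides of y = 174.0, where each meets that height, and whether that is right or left of the point:
Slate: no edge straddles that height → 0 crossings.
Violet: 1–2 at x≈210.02 (right), 3–4 at x≈145.08 (left) → 1 crossing.
Amber: no edge straddles that height → 0 crossings.
Coral: 3–4 at x≈98.83 (left), 5–1 at x≈174.30 (left) → 0 crossings.
Only Violet has an odd count, so the point is inside Violet.

Violet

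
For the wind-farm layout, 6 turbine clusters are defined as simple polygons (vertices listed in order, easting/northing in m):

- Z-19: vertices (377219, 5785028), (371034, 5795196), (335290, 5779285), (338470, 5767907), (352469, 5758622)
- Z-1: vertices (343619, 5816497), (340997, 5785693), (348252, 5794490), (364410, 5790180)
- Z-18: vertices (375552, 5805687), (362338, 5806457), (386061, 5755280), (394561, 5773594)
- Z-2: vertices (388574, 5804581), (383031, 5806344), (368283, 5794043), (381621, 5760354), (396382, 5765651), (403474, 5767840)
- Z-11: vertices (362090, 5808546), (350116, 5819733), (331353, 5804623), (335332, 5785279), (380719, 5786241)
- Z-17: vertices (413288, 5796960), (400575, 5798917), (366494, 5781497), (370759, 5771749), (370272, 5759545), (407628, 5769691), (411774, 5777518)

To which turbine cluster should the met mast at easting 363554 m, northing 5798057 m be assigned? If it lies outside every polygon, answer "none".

Cast a ray rightward from (363554, 5798057). For each polygon, the edges (by vertex number in listed order) whose endpoints lie on opposite sides of northing = 5798057, where each meets that height, and whether that is right or left of the point:
Z-19: no edge straddles that height → 0 crossings.
Z-1: 1–2 at easting≈342049.4 (left), 4–1 at easting≈358187.0 (left) → 0 crossings.
Z-18: 2–3 at easting≈366231.8 (right), 4–1 at easting≈380071.3 (right) → 2 crossings.
Z-2: 2–3 at easting≈373095.5 (right), 6–1 at easting≈391219.8 (right) → 2 crossings.
Z-11: 3–4 at easting≈332703.6 (left), 5–1 at easting≈370850.3 (right) → 1 crossing.
Z-17: 1–2 at easting≈406161.7 (right), 2–3 at easting≈398892.5 (right) → 2 crossings.
Only Z-11 has an odd count, so the point is inside Z-11.

Z-11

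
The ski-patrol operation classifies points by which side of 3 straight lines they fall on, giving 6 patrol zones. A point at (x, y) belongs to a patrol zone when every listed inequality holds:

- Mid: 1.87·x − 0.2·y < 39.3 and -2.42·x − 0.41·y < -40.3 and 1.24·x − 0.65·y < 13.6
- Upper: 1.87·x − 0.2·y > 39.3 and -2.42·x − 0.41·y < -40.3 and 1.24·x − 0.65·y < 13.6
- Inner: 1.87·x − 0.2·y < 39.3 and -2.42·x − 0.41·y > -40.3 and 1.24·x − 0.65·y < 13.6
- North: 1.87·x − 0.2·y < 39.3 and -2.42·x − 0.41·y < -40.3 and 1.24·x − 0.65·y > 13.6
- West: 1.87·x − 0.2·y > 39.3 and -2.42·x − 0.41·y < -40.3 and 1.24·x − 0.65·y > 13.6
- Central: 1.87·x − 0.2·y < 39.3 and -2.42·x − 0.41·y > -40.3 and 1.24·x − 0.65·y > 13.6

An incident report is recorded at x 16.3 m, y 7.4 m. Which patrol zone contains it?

North

1.87·16.3 − 0.2·7.4 = 29.001, which is < 39.3
-2.42·16.3 − 0.41·7.4 = -42.480, which is < -40.3
1.24·16.3 − 0.65·7.4 = 15.402, which is > 13.6
This sign pattern matches North.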